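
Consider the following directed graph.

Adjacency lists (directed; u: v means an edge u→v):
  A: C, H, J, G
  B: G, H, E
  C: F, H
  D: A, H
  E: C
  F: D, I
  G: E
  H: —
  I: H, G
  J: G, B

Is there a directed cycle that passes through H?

H lies on a cycle iff there is a path from H back to itself.
Exploring from H, it never reaches itself; equivalently, its strongly connected component is a singleton.

No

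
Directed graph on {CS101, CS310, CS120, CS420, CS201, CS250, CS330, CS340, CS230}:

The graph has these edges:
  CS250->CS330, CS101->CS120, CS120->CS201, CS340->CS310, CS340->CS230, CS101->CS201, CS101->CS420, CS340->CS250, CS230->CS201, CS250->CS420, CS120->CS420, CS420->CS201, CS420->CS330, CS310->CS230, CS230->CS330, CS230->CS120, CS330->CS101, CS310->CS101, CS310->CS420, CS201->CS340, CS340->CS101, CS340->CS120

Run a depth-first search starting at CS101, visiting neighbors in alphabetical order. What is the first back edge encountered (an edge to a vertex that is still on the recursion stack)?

CS340->CS101

DFS from CS101 (visiting neighbors in alphabetical order); mark gray on enter, black on exit:
CS101 gray
  CS120 gray
    CS201 gray
      CS340 gray
        CS340→CS101: CS101 is gray → back edge
First back edge: CS340 → CS101.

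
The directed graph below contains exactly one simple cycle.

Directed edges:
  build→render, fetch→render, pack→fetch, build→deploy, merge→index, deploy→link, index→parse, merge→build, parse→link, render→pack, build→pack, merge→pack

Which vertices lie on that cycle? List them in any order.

pack, fetch, render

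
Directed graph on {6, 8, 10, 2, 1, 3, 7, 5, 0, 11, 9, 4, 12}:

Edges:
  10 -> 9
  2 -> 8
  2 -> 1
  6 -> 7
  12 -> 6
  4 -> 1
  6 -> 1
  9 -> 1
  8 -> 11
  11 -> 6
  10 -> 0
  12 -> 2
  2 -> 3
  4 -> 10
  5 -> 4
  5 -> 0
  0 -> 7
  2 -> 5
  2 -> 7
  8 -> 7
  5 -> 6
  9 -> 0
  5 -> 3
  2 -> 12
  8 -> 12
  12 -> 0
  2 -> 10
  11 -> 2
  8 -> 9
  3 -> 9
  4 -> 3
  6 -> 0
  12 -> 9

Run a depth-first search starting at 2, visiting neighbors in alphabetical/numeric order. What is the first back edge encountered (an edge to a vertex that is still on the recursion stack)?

11->2

DFS from 2 (visiting neighbors in alphabetical/numeric order); mark gray on enter, black on exit:
2 gray
  1 gray
  1 black
  3 gray
    9 gray
      0 gray
        7 gray
        7 black
      0 black
      9→1: 1 black — skip
    9 black
  3 black
  5 gray
    5→0: 0 black — skip
    5→3: 3 black — skip
    4 gray
      4→1: 1 black — skip
      4→3: 3 black — skip
      10 gray
        10→0: 0 black — skip
        10→9: 9 black — skip
      10 black
    4 black
    6 gray
      6→0: 0 black — skip
      6→1: 1 black — skip
      6→7: 7 black — skip
    6 black
  5 black
  2→7: 7 black — skip
  8 gray
    8→7: 7 black — skip
    8→9: 9 black — skip
    11 gray
      11→2: 2 is gray → back edge
First back edge: 11 → 2.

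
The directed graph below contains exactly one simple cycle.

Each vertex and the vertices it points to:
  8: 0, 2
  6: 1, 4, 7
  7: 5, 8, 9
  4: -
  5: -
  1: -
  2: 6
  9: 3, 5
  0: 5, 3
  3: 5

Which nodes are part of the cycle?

2, 6, 7, 8

DFS with gray/black marking from 7:
7 gray
  5 gray
  5 black
  8 gray
    0 gray
      0→5: 5 black — skip
      3 gray
        3→5: 5 black — skip
      3 black
    0 black
    2 gray
      6 gray
        1 gray
        1 black
        4 gray
        4 black
        6→7: 7 is gray → back edge
Back edge closes the cycle 7 → 8 → 2 → 6 → 7; its vertices are {2, 6, 7, 8}.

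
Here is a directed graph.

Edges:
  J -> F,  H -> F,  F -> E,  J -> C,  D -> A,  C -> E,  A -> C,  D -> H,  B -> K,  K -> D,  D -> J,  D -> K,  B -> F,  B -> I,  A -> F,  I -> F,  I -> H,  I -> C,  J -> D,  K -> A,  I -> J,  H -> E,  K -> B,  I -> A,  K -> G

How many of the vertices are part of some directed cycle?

A vertex is on a directed cycle iff it belongs to a strongly connected component of size ≥ 2 (or has a self-loop).
The vertices on cycles are {B, D, I, J, K} — 5 in total.

5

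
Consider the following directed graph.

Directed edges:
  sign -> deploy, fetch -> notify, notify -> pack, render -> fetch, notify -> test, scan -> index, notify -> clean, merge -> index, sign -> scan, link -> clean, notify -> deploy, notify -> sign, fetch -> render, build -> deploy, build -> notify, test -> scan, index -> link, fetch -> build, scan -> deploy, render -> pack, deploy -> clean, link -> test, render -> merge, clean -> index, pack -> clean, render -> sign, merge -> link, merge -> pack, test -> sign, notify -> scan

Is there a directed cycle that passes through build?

No

build lies on a cycle iff there is a path from build back to itself.
Exploring from build, it never reaches itself; equivalently, its strongly connected component is a singleton.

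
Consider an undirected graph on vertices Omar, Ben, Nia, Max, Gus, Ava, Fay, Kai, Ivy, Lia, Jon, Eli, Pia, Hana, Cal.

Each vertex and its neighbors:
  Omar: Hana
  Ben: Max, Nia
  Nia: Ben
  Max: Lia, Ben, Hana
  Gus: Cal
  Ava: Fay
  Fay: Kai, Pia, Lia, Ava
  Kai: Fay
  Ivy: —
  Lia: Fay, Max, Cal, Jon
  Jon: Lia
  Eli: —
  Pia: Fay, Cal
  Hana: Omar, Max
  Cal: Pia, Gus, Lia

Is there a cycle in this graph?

Yes

DFS, tracking each vertex's parent; an edge to a visited non-parent vertex closes a cycle.
Start from Cal:
visit Cal (parent –)
  visit Pia (parent Cal)
    visit Fay (parent Pia)
      visit Kai (parent Fay)
        Kai–Fay: parent, skip
      Fay–Pia: parent, skip
      visit Lia (parent Fay)
        Lia–Fay: parent, skip
        visit Max (parent Lia)
          Max–Lia: parent, skip
          visit Ben (parent Max)
            Ben–Max: parent, skip
            visit Nia (parent Ben)
              Nia–Ben: parent, skip
          visit Hana (parent Max)
            visit Omar (parent Hana)
              Omar–Hana: parent, skip
            Hana–Max: parent, skip
        Lia–Cal: Cal visited and ≠ parent → cycle
Cycle: Cal – Pia – Fay – Lia – Cal.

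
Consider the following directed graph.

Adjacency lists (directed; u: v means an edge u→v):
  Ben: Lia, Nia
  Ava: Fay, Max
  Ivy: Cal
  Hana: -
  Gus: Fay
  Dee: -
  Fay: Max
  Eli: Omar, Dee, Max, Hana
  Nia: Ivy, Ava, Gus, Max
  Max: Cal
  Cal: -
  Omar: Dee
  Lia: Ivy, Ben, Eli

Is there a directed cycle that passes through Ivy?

No

Ivy lies on a cycle iff there is a path from Ivy back to itself.
Exploring from Ivy, it never reaches itself; equivalently, its strongly connected component is a singleton.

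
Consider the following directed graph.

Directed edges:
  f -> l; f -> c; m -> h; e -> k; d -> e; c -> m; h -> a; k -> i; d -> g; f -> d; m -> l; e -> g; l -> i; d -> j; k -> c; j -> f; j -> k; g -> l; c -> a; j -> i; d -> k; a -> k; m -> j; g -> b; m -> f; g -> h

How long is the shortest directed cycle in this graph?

For each vertex v, BFS finds the shortest path from v back to v.
The shortest such closed walk is m → f → c → m, length 3.

3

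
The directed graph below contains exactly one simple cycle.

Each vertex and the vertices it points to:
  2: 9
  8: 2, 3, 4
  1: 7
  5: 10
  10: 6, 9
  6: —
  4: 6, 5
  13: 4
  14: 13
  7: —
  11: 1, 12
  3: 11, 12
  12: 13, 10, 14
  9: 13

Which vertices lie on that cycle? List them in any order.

DFS with gray/black marking from 4:
4 gray
  6 gray
  6 black
  5 gray
    10 gray
      10→6: 6 black — skip
      9 gray
        13 gray
          13→4: 4 is gray → back edge
Back edge closes the cycle 4 → 5 → 10 → 9 → 13 → 4; its vertices are {4, 5, 9, 10, 13}.

4, 5, 9, 10, 13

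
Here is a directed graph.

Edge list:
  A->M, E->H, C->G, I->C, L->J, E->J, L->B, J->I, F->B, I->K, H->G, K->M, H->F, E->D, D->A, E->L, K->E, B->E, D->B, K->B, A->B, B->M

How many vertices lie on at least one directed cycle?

10

A vertex is on a directed cycle iff it belongs to a strongly connected component of size ≥ 2 (or has a self-loop).
The vertices on cycles are {A, B, D, E, F, H, I, J, K, L} — 10 in total.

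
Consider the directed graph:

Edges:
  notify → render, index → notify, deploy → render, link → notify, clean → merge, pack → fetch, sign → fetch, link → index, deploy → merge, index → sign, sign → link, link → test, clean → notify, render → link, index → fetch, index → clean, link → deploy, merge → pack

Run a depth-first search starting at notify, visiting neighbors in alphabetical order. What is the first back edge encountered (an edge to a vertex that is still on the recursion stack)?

deploy->render

DFS from notify (visiting neighbors in alphabetical order); mark gray on enter, black on exit:
notify gray
  render gray
    link gray
      deploy gray
        merge gray
          pack gray
            fetch gray
            fetch black
          pack black
        merge black
        deploy→render: render is gray → back edge
First back edge: deploy → render.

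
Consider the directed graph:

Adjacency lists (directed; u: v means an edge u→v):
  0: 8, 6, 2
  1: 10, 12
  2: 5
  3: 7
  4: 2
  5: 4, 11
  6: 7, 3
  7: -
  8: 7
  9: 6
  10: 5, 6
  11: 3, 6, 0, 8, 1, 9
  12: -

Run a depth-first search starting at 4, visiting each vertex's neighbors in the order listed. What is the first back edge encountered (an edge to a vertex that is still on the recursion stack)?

DFS from 4 (visiting each vertex's neighbors in the order listed); mark gray on enter, black on exit:
4 gray
  2 gray
    5 gray
      5→4: 4 is gray → back edge
First back edge: 5 → 4.

5->4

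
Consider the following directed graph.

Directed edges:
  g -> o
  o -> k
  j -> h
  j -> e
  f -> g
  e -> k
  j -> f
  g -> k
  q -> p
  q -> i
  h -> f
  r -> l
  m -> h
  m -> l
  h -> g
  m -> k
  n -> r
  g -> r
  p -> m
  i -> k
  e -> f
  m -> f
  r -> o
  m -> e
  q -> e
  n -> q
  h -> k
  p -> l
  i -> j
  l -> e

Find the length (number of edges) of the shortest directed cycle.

5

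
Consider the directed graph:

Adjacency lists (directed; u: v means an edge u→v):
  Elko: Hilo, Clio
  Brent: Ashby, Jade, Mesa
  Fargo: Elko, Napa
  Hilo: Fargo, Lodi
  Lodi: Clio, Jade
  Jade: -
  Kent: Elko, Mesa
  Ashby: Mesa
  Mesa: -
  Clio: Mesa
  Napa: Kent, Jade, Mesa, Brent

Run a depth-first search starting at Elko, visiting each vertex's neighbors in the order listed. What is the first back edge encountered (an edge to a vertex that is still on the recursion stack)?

Fargo→Elko

DFS from Elko (visiting each vertex's neighbors in the order listed); mark gray on enter, black on exit:
Elko gray
  Hilo gray
    Fargo gray
      Fargo→Elko: Elko is gray → back edge
First back edge: Fargo → Elko.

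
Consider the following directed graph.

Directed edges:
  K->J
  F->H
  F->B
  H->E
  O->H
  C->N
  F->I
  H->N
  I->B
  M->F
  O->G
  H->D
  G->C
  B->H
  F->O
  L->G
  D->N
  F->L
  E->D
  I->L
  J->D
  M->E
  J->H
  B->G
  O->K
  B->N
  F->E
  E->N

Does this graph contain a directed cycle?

DFS with white/gray/black marking, starting from D:
D gray
  N gray
  N black
D black
B gray
  B→N: N black — skip
  G gray
    C gray
      C→N: N black — skip
    C black
  G black
  H gray
    H→D: D black — skip
    H→N: N black — skip
    E gray
      E→D: D black — skip
      E→N: N black — skip
    E black
  H black
B black
F gray
  F→E: E black — skip
  F→B: B black — skip
  O gray
    K gray
      J gray
        J→D: D black — skip
        J→H: H black — skip
      J black
    K black
    O→H: H black — skip
    O→G: G black — skip
  O black
  F→H: H black — skip
  I gray
    I→B: B black — skip
    L gray
      L→G: G black — skip
    L black
  I black
  F→L: L black — skip
F black
M gray
  M→E: E black — skip
  M→F: F black — skip
M black
Every edge goes to a white or black vertex — no back edge, so the graph is acyclic.

No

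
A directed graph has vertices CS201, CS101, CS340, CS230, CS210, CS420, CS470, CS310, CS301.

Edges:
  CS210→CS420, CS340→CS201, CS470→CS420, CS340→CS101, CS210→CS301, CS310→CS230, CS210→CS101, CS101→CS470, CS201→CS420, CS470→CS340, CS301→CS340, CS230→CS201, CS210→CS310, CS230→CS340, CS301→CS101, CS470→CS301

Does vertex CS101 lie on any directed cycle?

Yes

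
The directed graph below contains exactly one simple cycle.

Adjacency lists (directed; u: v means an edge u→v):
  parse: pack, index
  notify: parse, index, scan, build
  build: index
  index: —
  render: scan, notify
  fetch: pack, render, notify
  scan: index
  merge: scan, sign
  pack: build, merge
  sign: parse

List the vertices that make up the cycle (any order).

pack, sign, merge, parse

DFS with gray/black marking from pack:
pack gray
  build gray
    index gray
    index black
  build black
  merge gray
    scan gray
      scan→index: index black — skip
    scan black
    sign gray
      parse gray
        parse→pack: pack is gray → back edge
Back edge closes the cycle pack → merge → sign → parse → pack; its vertices are {pack, sign, merge, parse}.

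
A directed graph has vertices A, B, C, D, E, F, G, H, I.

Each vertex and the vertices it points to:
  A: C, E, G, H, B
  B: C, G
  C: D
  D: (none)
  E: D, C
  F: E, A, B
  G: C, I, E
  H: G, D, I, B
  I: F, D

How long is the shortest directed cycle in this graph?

For each vertex v, BFS finds the shortest path from v back to v.
The shortest such closed walk is I → F → B → G → I, length 4.

4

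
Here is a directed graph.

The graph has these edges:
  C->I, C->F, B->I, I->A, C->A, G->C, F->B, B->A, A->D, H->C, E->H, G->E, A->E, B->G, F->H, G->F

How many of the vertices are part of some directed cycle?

A vertex is on a directed cycle iff it belongs to a strongly connected component of size ≥ 2 (or has a self-loop).
The vertices on cycles are {A, B, C, E, F, G, H, I} — 8 in total.

8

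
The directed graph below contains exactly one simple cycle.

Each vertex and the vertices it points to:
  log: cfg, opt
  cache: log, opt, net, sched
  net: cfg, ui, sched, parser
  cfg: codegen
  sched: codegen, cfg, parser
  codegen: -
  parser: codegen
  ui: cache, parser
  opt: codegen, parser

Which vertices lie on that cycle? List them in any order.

ui, net, cache

DFS with gray/black marking from ui:
ui gray
  cache gray
    log gray
      cfg gray
        codegen gray
        codegen black
      cfg black
      opt gray
        opt→codegen: codegen black — skip
        parser gray
          parser→codegen: codegen black — skip
        parser black
      opt black
    log black
    cache→opt: opt black — skip
    net gray
      net→cfg: cfg black — skip
      net→ui: ui is gray → back edge
Back edge closes the cycle ui → cache → net → ui; its vertices are {ui, net, cache}.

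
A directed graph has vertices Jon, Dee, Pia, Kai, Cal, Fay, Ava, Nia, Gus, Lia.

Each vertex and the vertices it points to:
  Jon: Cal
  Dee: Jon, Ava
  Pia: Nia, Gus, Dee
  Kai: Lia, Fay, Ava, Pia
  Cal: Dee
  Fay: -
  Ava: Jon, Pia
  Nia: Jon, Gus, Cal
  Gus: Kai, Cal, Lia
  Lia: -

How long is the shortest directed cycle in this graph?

3

For each vertex v, BFS finds the shortest path from v back to v.
The shortest such closed walk is Kai → Pia → Gus → Kai, length 3.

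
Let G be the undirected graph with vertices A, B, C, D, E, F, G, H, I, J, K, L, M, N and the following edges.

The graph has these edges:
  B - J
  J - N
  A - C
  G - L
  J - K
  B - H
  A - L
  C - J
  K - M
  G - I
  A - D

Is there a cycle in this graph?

DFS, tracking each vertex's parent; an edge to a visited non-parent vertex closes a cycle.
Start from C:
visit C (parent –)
  visit J (parent C)
    visit K (parent J)
      visit M (parent K)
        M–K: parent, skip
      K–J: parent, skip
    J–C: parent, skip
    visit B (parent J)
      B–J: parent, skip
      visit H (parent B)
        H–B: parent, skip
    visit N (parent J)
      N–J: parent, skip
  visit A (parent C)
    A–C: parent, skip
    visit L (parent A)
      visit G (parent L)
        G–L: parent, skip
        visit I (parent G)
          I–G: parent, skip
      L–A: parent, skip
    visit D (parent A)
      D–A: parent, skip
visit E (parent –)
visit F (parent –)
No non-parent visited neighbor found — the graph is a forest.

No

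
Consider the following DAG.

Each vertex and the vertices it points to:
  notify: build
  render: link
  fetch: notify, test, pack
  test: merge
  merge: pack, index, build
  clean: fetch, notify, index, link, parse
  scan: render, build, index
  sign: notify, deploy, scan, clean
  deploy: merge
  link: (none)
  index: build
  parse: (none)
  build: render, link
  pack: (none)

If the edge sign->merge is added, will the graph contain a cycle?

Adding sign→merge creates a cycle iff merge can already reach sign.
Explore from merge: no path reaches sign. The graph stays acyclic.

No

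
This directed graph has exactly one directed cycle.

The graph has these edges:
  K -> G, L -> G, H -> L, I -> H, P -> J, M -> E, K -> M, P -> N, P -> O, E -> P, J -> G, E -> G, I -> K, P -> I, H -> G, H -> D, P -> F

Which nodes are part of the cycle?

E, I, K, M, P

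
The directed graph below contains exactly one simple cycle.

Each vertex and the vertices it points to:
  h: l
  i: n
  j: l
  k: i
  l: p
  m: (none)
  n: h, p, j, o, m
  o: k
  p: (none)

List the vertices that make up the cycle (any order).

i, k, n, o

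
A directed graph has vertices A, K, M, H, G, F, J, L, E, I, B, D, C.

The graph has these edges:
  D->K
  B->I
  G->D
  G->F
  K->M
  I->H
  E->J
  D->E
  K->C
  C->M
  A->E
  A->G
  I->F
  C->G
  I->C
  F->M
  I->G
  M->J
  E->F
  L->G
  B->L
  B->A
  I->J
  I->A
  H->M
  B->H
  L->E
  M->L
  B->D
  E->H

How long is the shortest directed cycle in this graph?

For each vertex v, BFS finds the shortest path from v back to v.
The shortest such closed walk is D → K → C → G → D, length 4.

4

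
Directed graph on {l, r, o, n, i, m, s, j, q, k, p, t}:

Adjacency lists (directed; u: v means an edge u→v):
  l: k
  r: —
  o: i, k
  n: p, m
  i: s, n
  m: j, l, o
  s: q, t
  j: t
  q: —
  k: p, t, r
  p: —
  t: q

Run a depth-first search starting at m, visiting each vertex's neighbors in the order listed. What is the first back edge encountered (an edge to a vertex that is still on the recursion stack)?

n→m

DFS from m (visiting each vertex's neighbors in the order listed); mark gray on enter, black on exit:
m gray
  j gray
    t gray
      q gray
      q black
    t black
  j black
  l gray
    k gray
      p gray
      p black
      k→t: t black — skip
      r gray
      r black
    k black
  l black
  o gray
    i gray
      s gray
        s→q: q black — skip
        s→t: t black — skip
      s black
      n gray
        n→p: p black — skip
        n→m: m is gray → back edge
First back edge: n → m.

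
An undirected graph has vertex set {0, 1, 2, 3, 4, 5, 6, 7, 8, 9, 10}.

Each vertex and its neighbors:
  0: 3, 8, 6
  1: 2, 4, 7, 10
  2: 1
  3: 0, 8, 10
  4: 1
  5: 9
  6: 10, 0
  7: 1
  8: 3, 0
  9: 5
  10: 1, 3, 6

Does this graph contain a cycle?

Yes

DFS, tracking each vertex's parent; an edge to a visited non-parent vertex closes a cycle.
Start from 3:
visit 3 (parent –)
  visit 0 (parent 3)
    0–3: parent, skip
    visit 8 (parent 0)
      8–3: 3 visited and ≠ parent → cycle
Cycle: 3 – 0 – 8 – 3.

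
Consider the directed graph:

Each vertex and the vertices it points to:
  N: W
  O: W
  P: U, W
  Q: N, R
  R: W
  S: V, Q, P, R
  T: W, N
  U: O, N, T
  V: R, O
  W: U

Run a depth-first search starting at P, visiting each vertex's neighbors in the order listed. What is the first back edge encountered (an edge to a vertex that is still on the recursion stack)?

DFS from P (visiting each vertex's neighbors in the order listed); mark gray on enter, black on exit:
P gray
  U gray
    O gray
      W gray
        W→U: U is gray → back edge
First back edge: W → U.

W->U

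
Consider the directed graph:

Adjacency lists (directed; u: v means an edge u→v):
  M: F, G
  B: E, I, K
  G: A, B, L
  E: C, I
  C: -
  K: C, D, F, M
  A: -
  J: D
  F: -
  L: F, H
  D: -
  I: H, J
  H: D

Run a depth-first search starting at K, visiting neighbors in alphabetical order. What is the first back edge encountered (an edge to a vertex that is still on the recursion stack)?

B→K

DFS from K (visiting neighbors in alphabetical order); mark gray on enter, black on exit:
K gray
  C gray
  C black
  D gray
  D black
  F gray
  F black
  M gray
    M→F: F black — skip
    G gray
      A gray
      A black
      B gray
        E gray
          E→C: C black — skip
          I gray
            H gray
              H→D: D black — skip
            H black
            J gray
              J→D: D black — skip
            J black
          I black
        E black
        B→I: I black — skip
        B→K: K is gray → back edge
First back edge: B → K.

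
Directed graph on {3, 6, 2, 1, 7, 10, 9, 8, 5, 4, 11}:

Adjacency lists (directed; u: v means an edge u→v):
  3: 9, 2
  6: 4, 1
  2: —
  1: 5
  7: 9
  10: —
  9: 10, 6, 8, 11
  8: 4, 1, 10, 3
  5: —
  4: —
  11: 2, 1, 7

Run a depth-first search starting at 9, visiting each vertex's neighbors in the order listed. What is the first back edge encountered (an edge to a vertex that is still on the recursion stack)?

3→9

DFS from 9 (visiting each vertex's neighbors in the order listed); mark gray on enter, black on exit:
9 gray
  10 gray
  10 black
  6 gray
    4 gray
    4 black
    1 gray
      5 gray
      5 black
    1 black
  6 black
  8 gray
    8→4: 4 black — skip
    8→1: 1 black — skip
    8→10: 10 black — skip
    3 gray
      3→9: 9 is gray → back edge
First back edge: 3 → 9.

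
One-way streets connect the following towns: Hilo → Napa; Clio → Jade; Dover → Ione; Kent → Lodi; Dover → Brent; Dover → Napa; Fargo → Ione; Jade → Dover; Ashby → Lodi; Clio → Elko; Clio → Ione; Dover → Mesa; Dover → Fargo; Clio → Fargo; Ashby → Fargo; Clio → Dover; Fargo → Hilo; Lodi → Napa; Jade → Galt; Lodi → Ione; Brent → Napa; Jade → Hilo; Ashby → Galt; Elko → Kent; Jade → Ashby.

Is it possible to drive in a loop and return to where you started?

DFS with white/gray/black marking, starting from Ione:
Ione gray
Ione black
Hilo gray
  Napa gray
  Napa black
Hilo black
Ashby gray
  Lodi gray
    Lodi→Ione: Ione black — skip
    Lodi→Napa: Napa black — skip
  Lodi black
  Galt gray
  Galt black
  Fargo gray
    Fargo→Ione: Ione black — skip
    Fargo→Hilo: Hilo black — skip
  Fargo black
Ashby black
Clio gray
  Clio→Fargo: Fargo black — skip
  Dover gray
    Mesa gray
    Mesa black
    Dover→Fargo: Fargo black — skip
    Dover→Ione: Ione black — skip
    Dover→Napa: Napa black — skip
    Brent gray
      Brent→Napa: Napa black — skip
    Brent black
  Dover black
  Clio→Ione: Ione black — skip
  Elko gray
    Kent gray
      Kent→Lodi: Lodi black — skip
    Kent black
  Elko black
  Jade gray
    Jade→Dover: Dover black — skip
    Jade→Ashby: Ashby black — skip
    Jade→Hilo: Hilo black — skip
    Jade→Galt: Galt black — skip
  Jade black
Clio black
Every edge goes to a white or black vertex — no back edge, so the graph is acyclic.

No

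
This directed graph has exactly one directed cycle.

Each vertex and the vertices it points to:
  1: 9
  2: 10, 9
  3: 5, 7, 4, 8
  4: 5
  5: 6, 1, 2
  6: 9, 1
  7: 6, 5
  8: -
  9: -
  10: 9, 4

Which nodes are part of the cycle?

2, 4, 5, 10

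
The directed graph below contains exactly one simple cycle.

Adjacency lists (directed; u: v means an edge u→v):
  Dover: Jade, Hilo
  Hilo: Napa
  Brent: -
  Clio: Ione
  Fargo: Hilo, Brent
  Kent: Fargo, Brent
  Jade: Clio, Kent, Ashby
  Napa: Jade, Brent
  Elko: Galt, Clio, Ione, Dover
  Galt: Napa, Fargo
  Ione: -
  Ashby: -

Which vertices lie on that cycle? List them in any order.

Hilo, Jade, Kent, Napa, Fargo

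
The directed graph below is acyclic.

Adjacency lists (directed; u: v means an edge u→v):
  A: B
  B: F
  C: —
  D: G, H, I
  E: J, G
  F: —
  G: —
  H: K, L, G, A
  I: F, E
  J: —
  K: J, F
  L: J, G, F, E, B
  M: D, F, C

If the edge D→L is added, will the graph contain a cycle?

No

Adding D→L creates a cycle iff L can already reach D.
Explore from L: no path reaches D. The graph stays acyclic.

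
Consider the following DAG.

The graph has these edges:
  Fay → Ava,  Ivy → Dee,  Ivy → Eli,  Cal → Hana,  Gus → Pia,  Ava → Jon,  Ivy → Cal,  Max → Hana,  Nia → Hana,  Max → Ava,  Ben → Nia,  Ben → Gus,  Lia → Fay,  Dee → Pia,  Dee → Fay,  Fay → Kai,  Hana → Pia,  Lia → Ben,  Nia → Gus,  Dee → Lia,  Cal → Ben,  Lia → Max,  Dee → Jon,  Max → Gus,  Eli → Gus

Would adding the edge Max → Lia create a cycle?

Yes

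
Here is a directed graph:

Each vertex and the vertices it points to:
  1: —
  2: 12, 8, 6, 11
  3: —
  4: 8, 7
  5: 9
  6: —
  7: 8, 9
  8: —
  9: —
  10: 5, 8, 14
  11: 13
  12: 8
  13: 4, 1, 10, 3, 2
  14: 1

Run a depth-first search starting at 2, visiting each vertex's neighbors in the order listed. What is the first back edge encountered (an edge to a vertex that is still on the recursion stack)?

13→2

DFS from 2 (visiting each vertex's neighbors in the order listed); mark gray on enter, black on exit:
2 gray
  12 gray
    8 gray
    8 black
  12 black
  2→8: 8 black — skip
  6 gray
  6 black
  11 gray
    13 gray
      4 gray
        4→8: 8 black — skip
        7 gray
          7→8: 8 black — skip
          9 gray
          9 black
        7 black
      4 black
      1 gray
      1 black
      10 gray
        5 gray
          5→9: 9 black — skip
        5 black
        10→8: 8 black — skip
        14 gray
          14→1: 1 black — skip
        14 black
      10 black
      3 gray
      3 black
      13→2: 2 is gray → back edge
First back edge: 13 → 2.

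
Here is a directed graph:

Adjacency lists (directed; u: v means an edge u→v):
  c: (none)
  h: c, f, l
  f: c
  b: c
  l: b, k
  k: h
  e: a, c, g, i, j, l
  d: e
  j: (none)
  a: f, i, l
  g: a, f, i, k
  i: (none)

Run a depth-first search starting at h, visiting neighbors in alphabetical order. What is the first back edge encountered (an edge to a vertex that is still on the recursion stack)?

DFS from h (visiting neighbors in alphabetical order); mark gray on enter, black on exit:
h gray
  c gray
  c black
  f gray
    f→c: c black — skip
  f black
  l gray
    b gray
      b→c: c black — skip
    b black
    k gray
      k→h: h is gray → back edge
First back edge: k → h.

k->h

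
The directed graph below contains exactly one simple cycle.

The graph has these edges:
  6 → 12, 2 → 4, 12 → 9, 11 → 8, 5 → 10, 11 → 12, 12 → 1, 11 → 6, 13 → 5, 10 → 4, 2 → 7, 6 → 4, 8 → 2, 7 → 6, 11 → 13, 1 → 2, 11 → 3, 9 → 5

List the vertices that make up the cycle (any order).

1, 2, 6, 7, 12

DFS with gray/black marking from 12:
12 gray
  1 gray
    2 gray
      7 gray
        6 gray
          6→12: 12 is gray → back edge
Back edge closes the cycle 12 → 1 → 2 → 7 → 6 → 12; its vertices are {1, 2, 6, 7, 12}.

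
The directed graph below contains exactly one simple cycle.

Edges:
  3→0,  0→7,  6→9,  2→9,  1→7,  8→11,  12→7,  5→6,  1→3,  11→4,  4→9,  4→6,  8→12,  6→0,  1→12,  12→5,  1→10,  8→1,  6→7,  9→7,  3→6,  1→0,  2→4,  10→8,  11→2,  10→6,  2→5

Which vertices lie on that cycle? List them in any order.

1, 8, 10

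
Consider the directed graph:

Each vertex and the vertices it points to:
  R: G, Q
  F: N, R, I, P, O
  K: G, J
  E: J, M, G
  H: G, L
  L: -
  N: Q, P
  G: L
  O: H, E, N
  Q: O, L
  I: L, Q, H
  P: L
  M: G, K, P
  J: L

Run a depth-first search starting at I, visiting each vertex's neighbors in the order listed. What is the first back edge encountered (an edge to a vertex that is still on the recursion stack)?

DFS from I (visiting each vertex's neighbors in the order listed); mark gray on enter, black on exit:
I gray
  L gray
  L black
  Q gray
    O gray
      H gray
        G gray
          G→L: L black — skip
        G black
        H→L: L black — skip
      H black
      E gray
        J gray
          J→L: L black — skip
        J black
        M gray
          M→G: G black — skip
          K gray
            K→G: G black — skip
            K→J: J black — skip
          K black
          P gray
            P→L: L black — skip
          P black
        M black
        E→G: G black — skip
      E black
      N gray
        N→Q: Q is gray → back edge
First back edge: N → Q.

N->Q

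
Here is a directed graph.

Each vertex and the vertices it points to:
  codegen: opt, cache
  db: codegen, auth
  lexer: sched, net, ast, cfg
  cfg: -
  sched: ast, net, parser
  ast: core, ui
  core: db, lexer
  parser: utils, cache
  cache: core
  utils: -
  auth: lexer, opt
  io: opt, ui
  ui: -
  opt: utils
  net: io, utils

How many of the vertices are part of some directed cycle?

9

A vertex is on a directed cycle iff it belongs to a strongly connected component of size ≥ 2 (or has a self-loop).
The vertices on cycles are {db, ast, auth, core, cache, lexer, sched, parser, codegen} — 9 in total.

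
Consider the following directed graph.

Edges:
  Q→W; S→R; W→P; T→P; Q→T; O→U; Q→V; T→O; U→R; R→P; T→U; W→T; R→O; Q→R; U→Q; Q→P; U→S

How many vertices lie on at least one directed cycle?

A vertex is on a directed cycle iff it belongs to a strongly connected component of size ≥ 2 (or has a self-loop).
The vertices on cycles are {O, Q, R, S, T, U, W} — 7 in total.

7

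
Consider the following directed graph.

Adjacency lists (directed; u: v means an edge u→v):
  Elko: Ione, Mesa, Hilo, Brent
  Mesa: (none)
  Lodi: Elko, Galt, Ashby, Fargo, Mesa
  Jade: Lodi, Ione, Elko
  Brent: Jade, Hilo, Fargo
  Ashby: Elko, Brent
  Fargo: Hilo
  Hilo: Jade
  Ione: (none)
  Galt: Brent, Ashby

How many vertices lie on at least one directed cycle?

A vertex is on a directed cycle iff it belongs to a strongly connected component of size ≥ 2 (or has a self-loop).
The vertices on cycles are {Elko, Galt, Hilo, Jade, Lodi, Ashby, Brent, Fargo} — 8 in total.

8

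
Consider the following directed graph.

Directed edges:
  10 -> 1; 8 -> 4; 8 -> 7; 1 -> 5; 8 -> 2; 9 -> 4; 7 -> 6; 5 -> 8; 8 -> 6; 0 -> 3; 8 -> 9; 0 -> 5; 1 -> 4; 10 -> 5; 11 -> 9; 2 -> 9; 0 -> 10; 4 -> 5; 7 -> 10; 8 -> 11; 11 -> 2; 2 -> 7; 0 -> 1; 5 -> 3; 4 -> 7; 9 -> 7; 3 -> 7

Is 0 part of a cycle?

0 lies on a cycle iff there is a path from 0 back to itself.
Exploring from 0, it never reaches itself; equivalently, its strongly connected component is a singleton.

No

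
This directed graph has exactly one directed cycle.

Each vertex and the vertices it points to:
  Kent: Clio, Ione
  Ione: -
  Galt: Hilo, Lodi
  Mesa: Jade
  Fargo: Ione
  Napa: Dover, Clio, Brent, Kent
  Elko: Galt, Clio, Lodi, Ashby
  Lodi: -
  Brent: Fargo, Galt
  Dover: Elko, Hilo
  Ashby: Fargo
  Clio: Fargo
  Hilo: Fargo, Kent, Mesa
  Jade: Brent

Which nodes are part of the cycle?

DFS with gray/black marking from Hilo:
Hilo gray
  Fargo gray
    Ione gray
    Ione black
  Fargo black
  Kent gray
    Clio gray
      Clio→Fargo: Fargo black — skip
    Clio black
    Kent→Ione: Ione black — skip
  Kent black
  Mesa gray
    Jade gray
      Brent gray
        Brent→Fargo: Fargo black — skip
        Galt gray
          Galt→Hilo: Hilo is gray → back edge
Back edge closes the cycle Hilo → Mesa → Jade → Brent → Galt → Hilo; its vertices are {Galt, Hilo, Jade, Mesa, Brent}.

Galt, Hilo, Jade, Mesa, Brent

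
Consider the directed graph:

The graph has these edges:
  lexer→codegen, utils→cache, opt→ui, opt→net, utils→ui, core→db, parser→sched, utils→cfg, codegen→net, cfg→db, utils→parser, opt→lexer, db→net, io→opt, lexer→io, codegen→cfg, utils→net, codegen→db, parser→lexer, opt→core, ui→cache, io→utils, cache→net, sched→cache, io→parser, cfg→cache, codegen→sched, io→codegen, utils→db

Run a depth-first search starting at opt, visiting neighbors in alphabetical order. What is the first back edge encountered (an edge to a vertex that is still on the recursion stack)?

DFS from opt (visiting neighbors in alphabetical order); mark gray on enter, black on exit:
opt gray
  core gray
    db gray
      net gray
      net black
    db black
  core black
  lexer gray
    codegen gray
      cfg gray
        cache gray
          cache→net: net black — skip
        cache black
        cfg→db: db black — skip
      cfg black
      codegen→db: db black — skip
      codegen→net: net black — skip
      sched gray
        sched→cache: cache black — skip
      sched black
    codegen black
    io gray
      io→codegen: codegen black — skip
      io→opt: opt is gray → back edge
First back edge: io → opt.

io->opt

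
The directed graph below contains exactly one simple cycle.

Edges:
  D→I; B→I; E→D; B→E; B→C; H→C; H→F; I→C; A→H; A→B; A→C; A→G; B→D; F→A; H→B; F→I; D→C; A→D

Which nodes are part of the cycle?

A, F, H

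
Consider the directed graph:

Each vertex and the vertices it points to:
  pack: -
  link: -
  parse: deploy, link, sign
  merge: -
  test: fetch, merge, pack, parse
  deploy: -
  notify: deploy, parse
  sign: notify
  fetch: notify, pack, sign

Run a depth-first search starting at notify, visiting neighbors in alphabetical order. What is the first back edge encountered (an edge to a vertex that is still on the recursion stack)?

sign→notify

DFS from notify (visiting neighbors in alphabetical order); mark gray on enter, black on exit:
notify gray
  deploy gray
  deploy black
  parse gray
    parse→deploy: deploy black — skip
    link gray
    link black
    sign gray
      sign→notify: notify is gray → back edge
First back edge: sign → notify.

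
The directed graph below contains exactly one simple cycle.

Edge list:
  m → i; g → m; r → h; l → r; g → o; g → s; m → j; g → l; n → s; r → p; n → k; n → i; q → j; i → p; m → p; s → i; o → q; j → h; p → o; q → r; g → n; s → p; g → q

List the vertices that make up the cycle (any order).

DFS with gray/black marking from o:
o gray
  q gray
    r gray
      h gray
      h black
      p gray
        p→o: o is gray → back edge
Back edge closes the cycle o → q → r → p → o; its vertices are {o, p, q, r}.

o, p, q, r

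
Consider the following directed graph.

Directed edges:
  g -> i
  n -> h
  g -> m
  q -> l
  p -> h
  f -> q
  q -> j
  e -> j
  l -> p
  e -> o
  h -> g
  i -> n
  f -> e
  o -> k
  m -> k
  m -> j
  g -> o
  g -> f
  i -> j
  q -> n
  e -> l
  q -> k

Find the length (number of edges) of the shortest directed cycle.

4

For each vertex v, BFS finds the shortest path from v back to v.
The shortest such closed walk is h → g → i → n → h, length 4.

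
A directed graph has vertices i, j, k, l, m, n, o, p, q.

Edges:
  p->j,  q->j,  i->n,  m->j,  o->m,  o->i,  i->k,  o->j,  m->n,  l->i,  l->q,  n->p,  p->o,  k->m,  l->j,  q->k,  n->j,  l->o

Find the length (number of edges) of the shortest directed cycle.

For each vertex v, BFS finds the shortest path from v back to v.
The shortest such closed walk is i → n → p → o → i, length 4.

4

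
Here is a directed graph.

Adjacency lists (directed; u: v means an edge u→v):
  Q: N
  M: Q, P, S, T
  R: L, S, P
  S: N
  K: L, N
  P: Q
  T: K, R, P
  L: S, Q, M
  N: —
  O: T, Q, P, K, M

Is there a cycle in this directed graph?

DFS with white/gray/black marking, starting from N:
N gray
N black
Q gray
  Q→N: N black — skip
Q black
M gray
  M→Q: Q black — skip
  P gray
    P→Q: Q black — skip
  P black
  S gray
    S→N: N black — skip
  S black
  T gray
    K gray
      L gray
        L→S: S black — skip
        L→Q: Q black — skip
        L→M: M is gray → back edge
Back edge found, so a cycle exists: M → T → K → L → M.

Yes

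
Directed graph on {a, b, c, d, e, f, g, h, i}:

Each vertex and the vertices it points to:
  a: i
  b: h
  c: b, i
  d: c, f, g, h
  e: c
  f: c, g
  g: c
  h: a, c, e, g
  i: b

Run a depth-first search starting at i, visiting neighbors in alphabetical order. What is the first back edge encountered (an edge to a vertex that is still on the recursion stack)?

a→i

DFS from i (visiting neighbors in alphabetical order); mark gray on enter, black on exit:
i gray
  b gray
    h gray
      a gray
        a→i: i is gray → back edge
First back edge: a → i.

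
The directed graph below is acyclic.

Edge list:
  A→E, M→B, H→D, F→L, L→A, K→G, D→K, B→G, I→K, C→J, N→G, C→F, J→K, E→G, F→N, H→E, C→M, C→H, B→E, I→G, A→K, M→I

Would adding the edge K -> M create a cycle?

Yes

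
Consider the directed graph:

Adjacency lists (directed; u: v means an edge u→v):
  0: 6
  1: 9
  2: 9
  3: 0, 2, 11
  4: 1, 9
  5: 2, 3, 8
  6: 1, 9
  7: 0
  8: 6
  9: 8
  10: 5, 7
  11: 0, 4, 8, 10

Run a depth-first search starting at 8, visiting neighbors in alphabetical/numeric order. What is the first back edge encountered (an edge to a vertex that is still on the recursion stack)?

9→8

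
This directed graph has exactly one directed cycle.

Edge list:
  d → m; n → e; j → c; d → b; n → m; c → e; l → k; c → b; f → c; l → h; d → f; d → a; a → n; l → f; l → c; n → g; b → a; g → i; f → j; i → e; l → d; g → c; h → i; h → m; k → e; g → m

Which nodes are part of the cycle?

a, b, c, g, n

DFS with gray/black marking from b:
b gray
  a gray
    n gray
      e gray
      e black
      m gray
      m black
      g gray
        i gray
          i→e: e black — skip
        i black
        c gray
          c→e: e black — skip
          c→b: b is gray → back edge
Back edge closes the cycle b → a → n → g → c → b; its vertices are {a, b, c, g, n}.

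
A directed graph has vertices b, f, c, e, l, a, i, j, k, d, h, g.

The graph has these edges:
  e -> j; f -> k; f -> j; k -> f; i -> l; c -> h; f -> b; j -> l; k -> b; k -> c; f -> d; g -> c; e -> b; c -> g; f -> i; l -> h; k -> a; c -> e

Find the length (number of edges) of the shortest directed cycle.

2

For each vertex v, BFS finds the shortest path from v back to v.
The shortest such closed walk is k → f → k, length 2.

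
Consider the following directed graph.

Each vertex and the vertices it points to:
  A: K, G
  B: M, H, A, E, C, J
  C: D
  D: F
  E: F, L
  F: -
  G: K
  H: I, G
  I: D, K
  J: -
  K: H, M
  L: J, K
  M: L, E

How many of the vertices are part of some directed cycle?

7

A vertex is on a directed cycle iff it belongs to a strongly connected component of size ≥ 2 (or has a self-loop).
The vertices on cycles are {E, G, H, I, K, L, M} — 7 in total.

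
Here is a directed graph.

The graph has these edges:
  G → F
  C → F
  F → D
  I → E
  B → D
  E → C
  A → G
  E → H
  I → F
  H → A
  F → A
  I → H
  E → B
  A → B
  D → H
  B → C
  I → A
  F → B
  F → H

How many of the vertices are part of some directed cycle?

7

A vertex is on a directed cycle iff it belongs to a strongly connected component of size ≥ 2 (or has a self-loop).
The vertices on cycles are {A, B, C, D, F, G, H} — 7 in total.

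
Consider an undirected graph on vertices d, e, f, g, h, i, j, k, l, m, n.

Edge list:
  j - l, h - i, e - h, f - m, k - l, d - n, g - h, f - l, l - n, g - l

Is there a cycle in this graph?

DFS, tracking each vertex's parent; an edge to a visited non-parent vertex closes a cycle.
Start from k:
visit k (parent –)
  visit l (parent k)
    l–k: parent, skip
    visit n (parent l)
      n–l: parent, skip
      visit d (parent n)
        d–n: parent, skip
    visit j (parent l)
      j–l: parent, skip
    visit f (parent l)
      visit m (parent f)
        m–f: parent, skip
      f–l: parent, skip
    visit g (parent l)
      g–l: parent, skip
      visit h (parent g)
        visit i (parent h)
          i–h: parent, skip
        visit e (parent h)
          e–h: parent, skip
        h–g: parent, skip
No non-parent visited neighbor found — the graph is a forest.

No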